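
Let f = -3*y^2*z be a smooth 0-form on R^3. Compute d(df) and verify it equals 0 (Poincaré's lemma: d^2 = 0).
d(df) = 0

Step 1: df = sum_i (∂f/∂x_i) dx_i = (0) dx + (-6*y*z) dy + (-3*y^2) dz.
Step 2: Apply d again. Using the 1-form formula, the coefficient of dx ∧ dy in d(df) is ∂^2 f/∂x ∂y - ∂^2 f/∂y ∂x = (0) - (0) = 0 (equality of mixed partials for smooth f).
Similarly for dx ∧ dz and dy ∧ dz — all coefficients vanish. So d(df) = 0.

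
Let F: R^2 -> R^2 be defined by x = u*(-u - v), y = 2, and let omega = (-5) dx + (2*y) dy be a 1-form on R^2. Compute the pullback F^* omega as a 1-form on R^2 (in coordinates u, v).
F^* omega = (10*u + 5*v) du + (5*u) dv

Using F^*(f dg) = (f ∘ F) d(g ∘ F), substitute each coordinate x_i by F_i(u, v) in f_i, and replace dx_i by d F_i = (∂F_i/∂u) du + (∂F_i/∂v) dv.
  For the x component: f_1(F) = -5; d F_1 = (-2*u - v) du + (-u) dv
  For the y component: f_2(F) = 4; d F_2 = (0) du + (0) dv
Combining and collecting du, dv coefficients:
  coeff of du: 10*u + 5*v
  coeff of dv: 5*u
F^* omega = (10*u + 5*v) du + (5*u) dv.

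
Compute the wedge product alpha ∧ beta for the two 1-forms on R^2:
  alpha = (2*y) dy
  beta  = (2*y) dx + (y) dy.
alpha ∧ beta = (-4*y^2) dx ∧ dy

Distribute the wedge, using dx_i ∧ dx_j = -dx_j ∧ dx_i and dx_i ∧ dx_i = 0. For each pair (i, j) with i < j, the coefficient of dx_i ∧ dx_j in alpha ∧ beta is (alpha_i * beta_j - alpha_j * beta_i). Collecting: alpha ∧ beta = (-4*y^2) dx ∧ dy.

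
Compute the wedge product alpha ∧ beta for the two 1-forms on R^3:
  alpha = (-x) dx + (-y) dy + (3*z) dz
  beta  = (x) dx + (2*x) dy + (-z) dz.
alpha ∧ beta = (x*(-2*x + y)) dx ∧ dy + (-2*x*z) dx ∧ dz + (z*(-6*x + y)) dy ∧ dz

Distribute the wedge, using dx_i ∧ dx_j = -dx_j ∧ dx_i and dx_i ∧ dx_i = 0. For each pair (i, j) with i < j, the coefficient of dx_i ∧ dx_j in alpha ∧ beta is (alpha_i * beta_j - alpha_j * beta_i). Collecting: alpha ∧ beta = (x*(-2*x + y)) dx ∧ dy + (-2*x*z) dx ∧ dz + (z*(-6*x + y)) dy ∧ dz.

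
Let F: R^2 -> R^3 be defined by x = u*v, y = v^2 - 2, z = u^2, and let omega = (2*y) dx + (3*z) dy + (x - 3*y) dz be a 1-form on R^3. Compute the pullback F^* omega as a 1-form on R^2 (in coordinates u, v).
F^* omega = (2*u^2*v - 6*u*v^2 + 12*u + 2*v^3 - 4*v) du + (2*u*(3*u*v + v^2 - 2)) dv

Using F^*(f dg) = (f ∘ F) d(g ∘ F), substitute each coordinate x_i by F_i(u, v) in f_i, and replace dx_i by d F_i = (∂F_i/∂u) du + (∂F_i/∂v) dv.
  For the x component: f_1(F) = 2*v^2 - 4; d F_1 = (v) du + (u) dv
  For the y component: f_2(F) = 3*u^2; d F_2 = (0) du + (2*v) dv
  For the z component: f_3(F) = u*v - 3*v^2 + 6; d F_3 = (2*u) du + (0) dv
Combining and collecting du, dv coefficients:
  coeff of du: 2*u^2*v - 6*u*v^2 + 12*u + 2*v^3 - 4*v
  coeff of dv: 2*u*(3*u*v + v^2 - 2)
F^* omega = (2*u^2*v - 6*u*v^2 + 12*u + 2*v^3 - 4*v) du + (2*u*(3*u*v + v^2 - 2)) dv.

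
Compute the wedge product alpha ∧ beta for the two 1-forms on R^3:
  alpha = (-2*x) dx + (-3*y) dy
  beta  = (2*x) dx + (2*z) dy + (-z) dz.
alpha ∧ beta = (2*x*(3*y - 2*z)) dx ∧ dy + (2*x*z) dx ∧ dz + (3*y*z) dy ∧ dz

Distribute the wedge, using dx_i ∧ dx_j = -dx_j ∧ dx_i and dx_i ∧ dx_i = 0. For each pair (i, j) with i < j, the coefficient of dx_i ∧ dx_j in alpha ∧ beta is (alpha_i * beta_j - alpha_j * beta_i). Collecting: alpha ∧ beta = (2*x*(3*y - 2*z)) dx ∧ dy + (2*x*z) dx ∧ dz + (3*y*z) dy ∧ dz.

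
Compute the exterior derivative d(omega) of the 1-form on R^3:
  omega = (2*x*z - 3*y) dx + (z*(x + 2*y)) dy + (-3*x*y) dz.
d(omega) = (z + 3) dx ∧ dy + (-2*x - 3*y) dx ∧ dz + (-4*x - 2*y) dy ∧ dz

For a 1-form omega = sum_i f_i dx_i, the exterior derivative is
  d(omega) = sum_{i < j} (∂f_j/∂x_i - ∂f_i/∂x_j) dx_i ∧ dx_j.
  coefficient of dx ∧ dy: ∂f_2/∂x - ∂f_1/∂y = ∂(z*(x + 2*y))/∂x - ∂(2*x*z - 3*y)/∂y = z + 3
  coefficient of dx ∧ dz: ∂f_3/∂x - ∂f_1/∂z = ∂(-3*x*y)/∂x - ∂(2*x*z - 3*y)/∂z = -2*x - 3*y
  coefficient of dy ∧ dz: ∂f_3/∂y - ∂f_2/∂z = ∂(-3*x*y)/∂y - ∂(z*(x + 2*y))/∂z = -4*x - 2*y
Assembling: d(omega) = (z + 3) dx ∧ dy + (-2*x - 3*y) dx ∧ dz + (-4*x - 2*y) dy ∧ dz.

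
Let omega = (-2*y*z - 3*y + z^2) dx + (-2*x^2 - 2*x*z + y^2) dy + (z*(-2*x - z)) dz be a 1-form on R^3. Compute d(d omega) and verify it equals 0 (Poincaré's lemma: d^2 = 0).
d(d omega) = 0

Step 1: d omega = sum_{i<j} (∂f_j/∂x_i - ∂f_i/∂x_j) dx_i ∧ dx_j:
  coeff of dx ∧ dy: 3 - 4*x
  coeff of dx ∧ dz: 2*y - 4*z
  coeff of dy ∧ dz: 2*x
Step 2: Apply d again to each 2-form coefficient. The only possible 3-form in R^3 is dx ∧ dy ∧ dz, with coefficient
  ∂(coeff of dy∧dz)/∂x - ∂(coeff of dx∧dz)/∂y + ∂(coeff of dx∧dy)/∂z
  = ∂/∂x (2*x) - ∂/∂y (2*y - 4*z) + ∂/∂z (3 - 4*x).
Each of these terms simplifies to sums of mixed partials that cancel in pairs. The result is 0 (by equality of mixed partials for smooth functions — Schwarz / Clairaut).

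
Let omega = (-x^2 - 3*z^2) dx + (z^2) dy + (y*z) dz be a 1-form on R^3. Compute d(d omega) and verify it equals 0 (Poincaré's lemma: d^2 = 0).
d(d omega) = 0

Step 1: d omega = sum_{i<j} (∂f_j/∂x_i - ∂f_i/∂x_j) dx_i ∧ dx_j:
  coeff of dx ∧ dy: 0
  coeff of dx ∧ dz: 6*z
  coeff of dy ∧ dz: -z
Step 2: Apply d again to each 2-form coefficient. The only possible 3-form in R^3 is dx ∧ dy ∧ dz, with coefficient
  ∂(coeff of dy∧dz)/∂x - ∂(coeff of dx∧dz)/∂y + ∂(coeff of dx∧dy)/∂z
  = ∂/∂x (-z) - ∂/∂y (6*z) + ∂/∂z (0).
Each of these terms simplifies to sums of mixed partials that cancel in pairs. The result is 0 (by equality of mixed partials for smooth functions — Schwarz / Clairaut).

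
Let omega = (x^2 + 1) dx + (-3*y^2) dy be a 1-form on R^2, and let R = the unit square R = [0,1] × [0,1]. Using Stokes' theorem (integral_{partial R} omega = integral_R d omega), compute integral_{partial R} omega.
integral_(partial R) omega = 0

Stokes: integral_partial_R omega = integral_R d omega with d omega = (∂Q/∂x - ∂P/∂y) dx ∧ dy.
  ∂Q/∂x = 0
  ∂P/∂y = 0
  integrand = ∂Q/∂x - ∂P/∂y = 0.
Integrating over R: integral_0^1 integral_0^1 (0) dx dy = 0.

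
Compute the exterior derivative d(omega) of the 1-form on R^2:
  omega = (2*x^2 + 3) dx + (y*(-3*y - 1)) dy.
d(omega) = 0

For a 1-form omega = sum_i f_i dx_i, the exterior derivative is
  d(omega) = sum_{i < j} (∂f_j/∂x_i - ∂f_i/∂x_j) dx_i ∧ dx_j.

Assembling: d(omega) = 0.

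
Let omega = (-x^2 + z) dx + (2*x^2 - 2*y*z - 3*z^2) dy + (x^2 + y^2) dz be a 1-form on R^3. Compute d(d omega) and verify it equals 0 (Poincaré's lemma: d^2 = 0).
d(d omega) = 0

Step 1: d omega = sum_{i<j} (∂f_j/∂x_i - ∂f_i/∂x_j) dx_i ∧ dx_j:
  coeff of dx ∧ dy: 4*x
  coeff of dx ∧ dz: 2*x - 1
  coeff of dy ∧ dz: 4*y + 6*z
Step 2: Apply d again to each 2-form coefficient. The only possible 3-form in R^3 is dx ∧ dy ∧ dz, with coefficient
  ∂(coeff of dy∧dz)/∂x - ∂(coeff of dx∧dz)/∂y + ∂(coeff of dx∧dy)/∂z
  = ∂/∂x (4*y + 6*z) - ∂/∂y (2*x - 1) + ∂/∂z (4*x).
Each of these terms simplifies to sums of mixed partials that cancel in pairs. The result is 0 (by equality of mixed partials for smooth functions — Schwarz / Clairaut).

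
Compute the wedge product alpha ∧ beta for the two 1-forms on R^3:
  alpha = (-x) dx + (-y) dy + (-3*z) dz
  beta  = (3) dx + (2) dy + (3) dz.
alpha ∧ beta = (-2*x + 3*y) dx ∧ dy + (-3*x + 9*z) dx ∧ dz + (-3*y + 6*z) dy ∧ dz

Distribute the wedge, using dx_i ∧ dx_j = -dx_j ∧ dx_i and dx_i ∧ dx_i = 0. For each pair (i, j) with i < j, the coefficient of dx_i ∧ dx_j in alpha ∧ beta is (alpha_i * beta_j - alpha_j * beta_i). Collecting: alpha ∧ beta = (-2*x + 3*y) dx ∧ dy + (-3*x + 9*z) dx ∧ dz + (-3*y + 6*z) dy ∧ dz.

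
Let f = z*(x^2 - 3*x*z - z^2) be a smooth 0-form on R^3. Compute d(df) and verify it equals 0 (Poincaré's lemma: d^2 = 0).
d(df) = 0

Step 1: df = sum_i (∂f/∂x_i) dx_i = (z*(2*x - 3*z)) dx + (0) dy + (x^2 - 6*x*z - 3*z^2) dz.
Step 2: Apply d again. Using the 1-form formula, the coefficient of dx ∧ dy in d(df) is ∂^2 f/∂x ∂y - ∂^2 f/∂y ∂x = (0) - (0) = 0 (equality of mixed partials for smooth f).
Similarly for dx ∧ dz and dy ∧ dz — all coefficients vanish. So d(df) = 0.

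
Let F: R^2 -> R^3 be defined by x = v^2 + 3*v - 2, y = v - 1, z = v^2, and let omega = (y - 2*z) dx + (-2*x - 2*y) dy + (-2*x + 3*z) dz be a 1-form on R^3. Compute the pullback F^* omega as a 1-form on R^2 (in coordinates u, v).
F^* omega = (-2*v^3 - 18*v^2 + v + 3) dv

Using F^*(f dg) = (f ∘ F) d(g ∘ F), substitute each coordinate x_i by F_i(u, v) in f_i, and replace dx_i by d F_i = (∂F_i/∂u) du + (∂F_i/∂v) dv.
  For the x component: f_1(F) = -2*v^2 + v - 1; d F_1 = (0) du + (2*v + 3) dv
  For the y component: f_2(F) = -2*v^2 - 8*v + 6; d F_2 = (0) du + (1) dv
  For the z component: f_3(F) = v^2 - 6*v + 4; d F_3 = (0) du + (2*v) dv
Combining and collecting du, dv coefficients:
  coeff of du: 0
  coeff of dv: -2*v^3 - 18*v^2 + v + 3
F^* omega = (-2*v^3 - 18*v^2 + v + 3) dv.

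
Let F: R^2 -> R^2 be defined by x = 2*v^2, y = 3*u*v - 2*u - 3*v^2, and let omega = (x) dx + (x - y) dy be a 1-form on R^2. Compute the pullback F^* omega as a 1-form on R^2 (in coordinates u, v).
F^* omega = (-9*u*v^2 + 12*u*v - 4*u + 15*v^3 - 10*v^2) du + (-9*u^2*v + 6*u^2 + 33*u*v^2 - 12*u*v - 22*v^3) dv

Using F^*(f dg) = (f ∘ F) d(g ∘ F), substitute each coordinate x_i by F_i(u, v) in f_i, and replace dx_i by d F_i = (∂F_i/∂u) du + (∂F_i/∂v) dv.
  For the x component: f_1(F) = 2*v^2; d F_1 = (0) du + (4*v) dv
  For the y component: f_2(F) = -3*u*v + 2*u + 5*v^2; d F_2 = (3*v - 2) du + (3*u - 6*v) dv
Combining and collecting du, dv coefficients:
  coeff of du: -9*u*v^2 + 12*u*v - 4*u + 15*v^3 - 10*v^2
  coeff of dv: -9*u^2*v + 6*u^2 + 33*u*v^2 - 12*u*v - 22*v^3
F^* omega = (-9*u*v^2 + 12*u*v - 4*u + 15*v^3 - 10*v^2) du + (-9*u^2*v + 6*u^2 + 33*u*v^2 - 12*u*v - 22*v^3) dv.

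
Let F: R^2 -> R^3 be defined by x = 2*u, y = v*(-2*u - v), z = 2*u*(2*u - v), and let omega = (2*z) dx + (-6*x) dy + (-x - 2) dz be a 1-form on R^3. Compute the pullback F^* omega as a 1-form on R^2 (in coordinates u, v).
F^* omega = (20*u*v - 16*u + 4*v) du + (4*u*(7*u + 6*v + 1)) dv

Using F^*(f dg) = (f ∘ F) d(g ∘ F), substitute each coordinate x_i by F_i(u, v) in f_i, and replace dx_i by d F_i = (∂F_i/∂u) du + (∂F_i/∂v) dv.
  For the x component: f_1(F) = 4*u*(2*u - v); d F_1 = (2) du + (0) dv
  For the y component: f_2(F) = -12*u; d F_2 = (-2*v) du + (-2*u - 2*v) dv
  For the z component: f_3(F) = -2*u - 2; d F_3 = (8*u - 2*v) du + (-2*u) dv
Combining and collecting du, dv coefficients:
  coeff of du: 20*u*v - 16*u + 4*v
  coeff of dv: 4*u*(7*u + 6*v + 1)
F^* omega = (20*u*v - 16*u + 4*v) du + (4*u*(7*u + 6*v + 1)) dv.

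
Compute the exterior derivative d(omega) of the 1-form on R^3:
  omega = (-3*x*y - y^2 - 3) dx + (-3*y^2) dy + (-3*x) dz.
d(omega) = (3*x + 2*y) dx ∧ dy + (-3) dx ∧ dz

For a 1-form omega = sum_i f_i dx_i, the exterior derivative is
  d(omega) = sum_{i < j} (∂f_j/∂x_i - ∂f_i/∂x_j) dx_i ∧ dx_j.
  coefficient of dx ∧ dy: ∂f_2/∂x - ∂f_1/∂y = ∂(-3*y^2)/∂x - ∂(-3*x*y - y^2 - 3)/∂y = 3*x + 2*y
  coefficient of dx ∧ dz: ∂f_3/∂x - ∂f_1/∂z = ∂(-3*x)/∂x - ∂(-3*x*y - y^2 - 3)/∂z = -3
Assembling: d(omega) = (3*x + 2*y) dx ∧ dy + (-3) dx ∧ dz.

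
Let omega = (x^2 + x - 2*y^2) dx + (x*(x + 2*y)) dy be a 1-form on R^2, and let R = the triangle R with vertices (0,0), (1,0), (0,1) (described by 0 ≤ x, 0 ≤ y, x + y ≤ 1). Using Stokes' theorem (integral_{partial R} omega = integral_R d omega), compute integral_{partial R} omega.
integral_(partial R) omega = 4/3

Stokes: integral_partial_R omega = integral_R d omega with d omega = (∂Q/∂x - ∂P/∂y) dx ∧ dy.
  ∂Q/∂x = 2*x + 2*y
  ∂P/∂y = -4*y
  integrand = ∂Q/∂x - ∂P/∂y = 2*x + 6*y.
Integrating over R: integral_0^1 integral_0^{1-x} (2*x + 6*y) dy dx = 4/3.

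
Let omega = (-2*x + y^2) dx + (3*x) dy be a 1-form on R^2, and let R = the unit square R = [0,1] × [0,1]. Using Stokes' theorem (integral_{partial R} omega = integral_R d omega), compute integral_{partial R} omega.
integral_(partial R) omega = 2

Stokes: integral_partial_R omega = integral_R d omega with d omega = (∂Q/∂x - ∂P/∂y) dx ∧ dy.
  ∂Q/∂x = 3
  ∂P/∂y = 2*y
  integrand = ∂Q/∂x - ∂P/∂y = 3 - 2*y.
Integrating over R: integral_0^1 integral_0^1 (3 - 2*y) dx dy = 2.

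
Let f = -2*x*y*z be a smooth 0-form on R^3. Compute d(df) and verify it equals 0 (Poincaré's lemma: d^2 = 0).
d(df) = 0

Step 1: df = sum_i (∂f/∂x_i) dx_i = (-2*y*z) dx + (-2*x*z) dy + (-2*x*y) dz.
Step 2: Apply d again. Using the 1-form formula, the coefficient of dx ∧ dy in d(df) is ∂^2 f/∂x ∂y - ∂^2 f/∂y ∂x = (-2*z) - (-2*z) = 0 (equality of mixed partials for smooth f).
Similarly for dx ∧ dz and dy ∧ dz — all coefficients vanish. So d(df) = 0.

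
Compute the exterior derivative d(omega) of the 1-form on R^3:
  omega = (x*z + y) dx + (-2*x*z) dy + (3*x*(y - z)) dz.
d(omega) = (-2*z - 1) dx ∧ dy + (-x + 3*y - 3*z) dx ∧ dz + (5*x) dy ∧ dz

For a 1-form omega = sum_i f_i dx_i, the exterior derivative is
  d(omega) = sum_{i < j} (∂f_j/∂x_i - ∂f_i/∂x_j) dx_i ∧ dx_j.
  coefficient of dx ∧ dy: ∂f_2/∂x - ∂f_1/∂y = ∂(-2*x*z)/∂x - ∂(x*z + y)/∂y = -2*z - 1
  coefficient of dx ∧ dz: ∂f_3/∂x - ∂f_1/∂z = ∂(3*x*(y - z))/∂x - ∂(x*z + y)/∂z = -x + 3*y - 3*z
  coefficient of dy ∧ dz: ∂f_3/∂y - ∂f_2/∂z = ∂(3*x*(y - z))/∂y - ∂(-2*x*z)/∂z = 5*x
Assembling: d(omega) = (-2*z - 1) dx ∧ dy + (-x + 3*y - 3*z) dx ∧ dz + (5*x) dy ∧ dz.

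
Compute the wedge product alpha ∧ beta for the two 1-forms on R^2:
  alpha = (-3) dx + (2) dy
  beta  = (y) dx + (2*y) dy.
alpha ∧ beta = (-8*y) dx ∧ dy

Distribute the wedge, using dx_i ∧ dx_j = -dx_j ∧ dx_i and dx_i ∧ dx_i = 0. For each pair (i, j) with i < j, the coefficient of dx_i ∧ dx_j in alpha ∧ beta is (alpha_i * beta_j - alpha_j * beta_i). Collecting: alpha ∧ beta = (-8*y) dx ∧ dy.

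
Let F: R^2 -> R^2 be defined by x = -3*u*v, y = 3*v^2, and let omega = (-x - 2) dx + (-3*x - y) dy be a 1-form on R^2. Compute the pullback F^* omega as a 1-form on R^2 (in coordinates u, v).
F^* omega = (3*v*(-3*u*v + 2)) du + (-9*u^2*v + 54*u*v^2 + 6*u - 18*v^3) dv

Using F^*(f dg) = (f ∘ F) d(g ∘ F), substitute each coordinate x_i by F_i(u, v) in f_i, and replace dx_i by d F_i = (∂F_i/∂u) du + (∂F_i/∂v) dv.
  For the x component: f_1(F) = 3*u*v - 2; d F_1 = (-3*v) du + (-3*u) dv
  For the y component: f_2(F) = 3*v*(3*u - v); d F_2 = (0) du + (6*v) dv
Combining and collecting du, dv coefficients:
  coeff of du: 3*v*(-3*u*v + 2)
  coeff of dv: -9*u^2*v + 54*u*v^2 + 6*u - 18*v^3
F^* omega = (3*v*(-3*u*v + 2)) du + (-9*u^2*v + 54*u*v^2 + 6*u - 18*v^3) dv.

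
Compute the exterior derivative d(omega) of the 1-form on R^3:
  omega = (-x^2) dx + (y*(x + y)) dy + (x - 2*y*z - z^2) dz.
d(omega) = (y) dx ∧ dy + (1) dx ∧ dz + (-2*z) dy ∧ dz

For a 1-form omega = sum_i f_i dx_i, the exterior derivative is
  d(omega) = sum_{i < j} (∂f_j/∂x_i - ∂f_i/∂x_j) dx_i ∧ dx_j.
  coefficient of dx ∧ dy: ∂f_2/∂x - ∂f_1/∂y = ∂(y*(x + y))/∂x - ∂(-x^2)/∂y = y
  coefficient of dx ∧ dz: ∂f_3/∂x - ∂f_1/∂z = ∂(x - 2*y*z - z^2)/∂x - ∂(-x^2)/∂z = 1
  coefficient of dy ∧ dz: ∂f_3/∂y - ∂f_2/∂z = ∂(x - 2*y*z - z^2)/∂y - ∂(y*(x + y))/∂z = -2*z
Assembling: d(omega) = (y) dx ∧ dy + (1) dx ∧ dz + (-2*z) dy ∧ dz.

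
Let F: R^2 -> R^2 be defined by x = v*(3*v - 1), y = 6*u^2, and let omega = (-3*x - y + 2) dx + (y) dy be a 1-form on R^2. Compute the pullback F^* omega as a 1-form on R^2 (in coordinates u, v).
F^* omega = (72*u^3) du + (-36*u^2*v + 6*u^2 - 54*v^3 + 27*v^2 + 9*v - 2) dv

Using F^*(f dg) = (f ∘ F) d(g ∘ F), substitute each coordinate x_i by F_i(u, v) in f_i, and replace dx_i by d F_i = (∂F_i/∂u) du + (∂F_i/∂v) dv.
  For the x component: f_1(F) = -6*u^2 - 9*v^2 + 3*v + 2; d F_1 = (0) du + (6*v - 1) dv
  For the y component: f_2(F) = 6*u^2; d F_2 = (12*u) du + (0) dv
Combining and collecting du, dv coefficients:
  coeff of du: 72*u^3
  coeff of dv: -36*u^2*v + 6*u^2 - 54*v^3 + 27*v^2 + 9*v - 2
F^* omega = (72*u^3) du + (-36*u^2*v + 6*u^2 - 54*v^3 + 27*v^2 + 9*v - 2) dv.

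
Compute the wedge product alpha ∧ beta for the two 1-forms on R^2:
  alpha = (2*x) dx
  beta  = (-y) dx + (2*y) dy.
alpha ∧ beta = (4*x*y) dx ∧ dy

Distribute the wedge, using dx_i ∧ dx_j = -dx_j ∧ dx_i and dx_i ∧ dx_i = 0. For each pair (i, j) with i < j, the coefficient of dx_i ∧ dx_j in alpha ∧ beta is (alpha_i * beta_j - alpha_j * beta_i). Collecting: alpha ∧ beta = (4*x*y) dx ∧ dy.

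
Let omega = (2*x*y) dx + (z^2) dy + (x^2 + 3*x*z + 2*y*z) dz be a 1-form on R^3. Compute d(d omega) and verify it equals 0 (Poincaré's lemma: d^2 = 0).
d(d omega) = 0

Step 1: d omega = sum_{i<j} (∂f_j/∂x_i - ∂f_i/∂x_j) dx_i ∧ dx_j:
  coeff of dx ∧ dy: -2*x
  coeff of dx ∧ dz: 2*x + 3*z
  coeff of dy ∧ dz: 0
Step 2: Apply d again to each 2-form coefficient. The only possible 3-form in R^3 is dx ∧ dy ∧ dz, with coefficient
  ∂(coeff of dy∧dz)/∂x - ∂(coeff of dx∧dz)/∂y + ∂(coeff of dx∧dy)/∂z
  = ∂/∂x (0) - ∂/∂y (2*x + 3*z) + ∂/∂z (-2*x).
Each of these terms simplifies to sums of mixed partials that cancel in pairs. The result is 0 (by equality of mixed partials for smooth functions — Schwarz / Clairaut).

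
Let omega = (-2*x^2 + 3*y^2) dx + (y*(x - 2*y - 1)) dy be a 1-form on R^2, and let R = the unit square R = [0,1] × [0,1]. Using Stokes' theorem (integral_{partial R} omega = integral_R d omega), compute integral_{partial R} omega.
integral_(partial R) omega = -5/2

Stokes: integral_partial_R omega = integral_R d omega with d omega = (∂Q/∂x - ∂P/∂y) dx ∧ dy.
  ∂Q/∂x = y
  ∂P/∂y = 6*y
  integrand = ∂Q/∂x - ∂P/∂y = -5*y.
Integrating over R: integral_0^1 integral_0^1 (-5*y) dx dy = -5/2.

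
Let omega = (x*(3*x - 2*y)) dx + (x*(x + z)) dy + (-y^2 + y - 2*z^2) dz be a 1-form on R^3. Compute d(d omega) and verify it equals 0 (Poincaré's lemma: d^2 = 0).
d(d omega) = 0

Step 1: d omega = sum_{i<j} (∂f_j/∂x_i - ∂f_i/∂x_j) dx_i ∧ dx_j:
  coeff of dx ∧ dy: 4*x + z
  coeff of dx ∧ dz: 0
  coeff of dy ∧ dz: -x - 2*y + 1
Step 2: Apply d again to each 2-form coefficient. The only possible 3-form in R^3 is dx ∧ dy ∧ dz, with coefficient
  ∂(coeff of dy∧dz)/∂x - ∂(coeff of dx∧dz)/∂y + ∂(coeff of dx∧dy)/∂z
  = ∂/∂x (-x - 2*y + 1) - ∂/∂y (0) + ∂/∂z (4*x + z).
Each of these terms simplifies to sums of mixed partials that cancel in pairs. The result is 0 (by equality of mixed partials for smooth functions — Schwarz / Clairaut).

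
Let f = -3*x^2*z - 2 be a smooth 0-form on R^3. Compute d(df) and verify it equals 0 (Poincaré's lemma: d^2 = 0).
d(df) = 0

Step 1: df = sum_i (∂f/∂x_i) dx_i = (-6*x*z) dx + (0) dy + (-3*x^2) dz.
Step 2: Apply d again. Using the 1-form formula, the coefficient of dx ∧ dy in d(df) is ∂^2 f/∂x ∂y - ∂^2 f/∂y ∂x = (0) - (0) = 0 (equality of mixed partials for smooth f).
Similarly for dx ∧ dz and dy ∧ dz — all coefficients vanish. So d(df) = 0.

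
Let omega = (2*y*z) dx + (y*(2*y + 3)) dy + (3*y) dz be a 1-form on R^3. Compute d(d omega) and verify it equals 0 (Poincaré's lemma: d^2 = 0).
d(d omega) = 0

Step 1: d omega = sum_{i<j} (∂f_j/∂x_i - ∂f_i/∂x_j) dx_i ∧ dx_j:
  coeff of dx ∧ dy: -2*z
  coeff of dx ∧ dz: -2*y
  coeff of dy ∧ dz: 3
Step 2: Apply d again to each 2-form coefficient. The only possible 3-form in R^3 is dx ∧ dy ∧ dz, with coefficient
  ∂(coeff of dy∧dz)/∂x - ∂(coeff of dx∧dz)/∂y + ∂(coeff of dx∧dy)/∂z
  = ∂/∂x (3) - ∂/∂y (-2*y) + ∂/∂z (-2*z).
Each of these terms simplifies to sums of mixed partials that cancel in pairs. The result is 0 (by equality of mixed partials for smooth functions — Schwarz / Clairaut).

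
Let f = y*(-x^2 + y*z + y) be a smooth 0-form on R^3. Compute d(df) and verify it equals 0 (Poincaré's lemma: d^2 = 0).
d(df) = 0

Step 1: df = sum_i (∂f/∂x_i) dx_i = (-2*x*y) dx + (-x^2 + 2*y*z + 2*y) dy + (y^2) dz.
Step 2: Apply d again. Using the 1-form formula, the coefficient of dx ∧ dy in d(df) is ∂^2 f/∂x ∂y - ∂^2 f/∂y ∂x = (-2*x) - (-2*x) = 0 (equality of mixed partials for smooth f).
Similarly for dx ∧ dz and dy ∧ dz — all coefficients vanish. So d(df) = 0.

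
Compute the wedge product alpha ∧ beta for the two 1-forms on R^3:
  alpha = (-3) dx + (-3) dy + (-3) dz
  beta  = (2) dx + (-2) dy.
alpha ∧ beta = (12) dx ∧ dy + (6) dx ∧ dz + (-6) dy ∧ dz

Distribute the wedge, using dx_i ∧ dx_j = -dx_j ∧ dx_i and dx_i ∧ dx_i = 0. For each pair (i, j) with i < j, the coefficient of dx_i ∧ dx_j in alpha ∧ beta is (alpha_i * beta_j - alpha_j * beta_i). Collecting: alpha ∧ beta = (12) dx ∧ dy + (6) dx ∧ dz + (-6) dy ∧ dz.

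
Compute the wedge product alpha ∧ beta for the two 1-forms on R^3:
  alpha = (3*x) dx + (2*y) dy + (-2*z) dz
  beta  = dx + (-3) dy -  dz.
alpha ∧ beta = (-9*x - 2*y) dx ∧ dy + (-3*x + 2*z) dx ∧ dz + (-2*y - 6*z) dy ∧ dz

Distribute the wedge, using dx_i ∧ dx_j = -dx_j ∧ dx_i and dx_i ∧ dx_i = 0. For each pair (i, j) with i < j, the coefficient of dx_i ∧ dx_j in alpha ∧ beta is (alpha_i * beta_j - alpha_j * beta_i). Collecting: alpha ∧ beta = (-9*x - 2*y) dx ∧ dy + (-3*x + 2*z) dx ∧ dz + (-2*y - 6*z) dy ∧ dz.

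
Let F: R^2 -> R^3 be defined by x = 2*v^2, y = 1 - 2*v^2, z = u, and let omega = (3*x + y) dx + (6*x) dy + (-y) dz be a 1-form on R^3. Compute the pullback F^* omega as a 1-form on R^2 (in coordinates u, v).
F^* omega = (2*v^2 - 1) du + (-32*v^3 + 4*v) dv

Using F^*(f dg) = (f ∘ F) d(g ∘ F), substitute each coordinate x_i by F_i(u, v) in f_i, and replace dx_i by d F_i = (∂F_i/∂u) du + (∂F_i/∂v) dv.
  For the x component: f_1(F) = 4*v^2 + 1; d F_1 = (0) du + (4*v) dv
  For the y component: f_2(F) = 12*v^2; d F_2 = (0) du + (-4*v) dv
  For the z component: f_3(F) = 2*v^2 - 1; d F_3 = (1) du + (0) dv
Combining and collecting du, dv coefficients:
  coeff of du: 2*v^2 - 1
  coeff of dv: -32*v^3 + 4*v
F^* omega = (2*v^2 - 1) du + (-32*v^3 + 4*v) dv.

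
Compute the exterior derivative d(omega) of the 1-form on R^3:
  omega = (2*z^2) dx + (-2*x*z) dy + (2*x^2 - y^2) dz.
d(omega) = (-2*z) dx ∧ dy + (4*x - 4*z) dx ∧ dz + (2*x - 2*y) dy ∧ dz

For a 1-form omega = sum_i f_i dx_i, the exterior derivative is
  d(omega) = sum_{i < j} (∂f_j/∂x_i - ∂f_i/∂x_j) dx_i ∧ dx_j.
  coefficient of dx ∧ dy: ∂f_2/∂x - ∂f_1/∂y = ∂(-2*x*z)/∂x - ∂(2*z^2)/∂y = -2*z
  coefficient of dx ∧ dz: ∂f_3/∂x - ∂f_1/∂z = ∂(2*x^2 - y^2)/∂x - ∂(2*z^2)/∂z = 4*x - 4*z
  coefficient of dy ∧ dz: ∂f_3/∂y - ∂f_2/∂z = ∂(2*x^2 - y^2)/∂y - ∂(-2*x*z)/∂z = 2*x - 2*y
Assembling: d(omega) = (-2*z) dx ∧ dy + (4*x - 4*z) dx ∧ dz + (2*x - 2*y) dy ∧ dz.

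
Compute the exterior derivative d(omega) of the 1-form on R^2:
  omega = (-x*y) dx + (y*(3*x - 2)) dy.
d(omega) = (x + 3*y) dx ∧ dy

For a 1-form omega = sum_i f_i dx_i, the exterior derivative is
  d(omega) = sum_{i < j} (∂f_j/∂x_i - ∂f_i/∂x_j) dx_i ∧ dx_j.
  coefficient of dx ∧ dy: ∂f_2/∂x - ∂f_1/∂y = ∂(y*(3*x - 2))/∂x - ∂(-x*y)/∂y = x + 3*y
Assembling: d(omega) = (x + 3*y) dx ∧ dy.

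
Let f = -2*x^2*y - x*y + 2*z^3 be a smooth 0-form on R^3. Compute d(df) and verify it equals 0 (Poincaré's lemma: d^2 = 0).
d(df) = 0

Step 1: df = sum_i (∂f/∂x_i) dx_i = (y*(-4*x - 1)) dx + (x*(-2*x - 1)) dy + (6*z^2) dz.
Step 2: Apply d again. Using the 1-form formula, the coefficient of dx ∧ dy in d(df) is ∂^2 f/∂x ∂y - ∂^2 f/∂y ∂x = (-4*x - 1) - (-4*x - 1) = 0 (equality of mixed partials for smooth f).
Similarly for dx ∧ dz and dy ∧ dz — all coefficients vanish. So d(df) = 0.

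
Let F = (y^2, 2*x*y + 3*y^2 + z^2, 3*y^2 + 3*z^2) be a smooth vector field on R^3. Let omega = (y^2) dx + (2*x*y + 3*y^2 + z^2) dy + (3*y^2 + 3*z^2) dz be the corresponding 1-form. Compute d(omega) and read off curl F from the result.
d(omega) = (6*y - 2*z) dy ∧ dz + (0) dz ∧ dx + (0) dx ∧ dy; curl F = (6*y - 2*z, 0, 0)

d omega = sum_{i<j} (∂f_j/∂x_i - ∂f_i/∂x_j) dx_i ∧ dx_j. Under the identification (dy ∧ dz, dz ∧ dx, dx ∧ dy) ↔ (e_x, e_y, e_z), the coefficients are exactly the components of curl F. Compute:
  ∂R/∂y - ∂Q/∂z = (6*y) - (2*z) = 6*y - 2*z
  ∂P/∂z - ∂R/∂x = (0) - (0) = 0
  ∂Q/∂x - ∂P/∂y = (2*y) - (2*y) = 0.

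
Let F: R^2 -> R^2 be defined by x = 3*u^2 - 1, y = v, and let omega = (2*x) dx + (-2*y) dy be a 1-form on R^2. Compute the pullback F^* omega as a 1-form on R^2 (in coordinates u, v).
F^* omega = (36*u^3 - 12*u) du + (-2*v) dv

Using F^*(f dg) = (f ∘ F) d(g ∘ F), substitute each coordinate x_i by F_i(u, v) in f_i, and replace dx_i by d F_i = (∂F_i/∂u) du + (∂F_i/∂v) dv.
  For the x component: f_1(F) = 6*u^2 - 2; d F_1 = (6*u) du + (0) dv
  For the y component: f_2(F) = -2*v; d F_2 = (0) du + (1) dv
Combining and collecting du, dv coefficients:
  coeff of du: 36*u^3 - 12*u
  coeff of dv: -2*v
F^* omega = (36*u^3 - 12*u) du + (-2*v) dv.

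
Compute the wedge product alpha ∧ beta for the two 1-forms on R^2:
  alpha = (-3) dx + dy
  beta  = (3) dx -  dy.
alpha ∧ beta = 0

Distribute the wedge, using dx_i ∧ dx_j = -dx_j ∧ dx_i and dx_i ∧ dx_i = 0. For each pair (i, j) with i < j, the coefficient of dx_i ∧ dx_j in alpha ∧ beta is (alpha_i * beta_j - alpha_j * beta_i). Collecting: alpha ∧ beta = 0.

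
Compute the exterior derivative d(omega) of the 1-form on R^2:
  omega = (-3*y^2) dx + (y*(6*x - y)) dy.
d(omega) = (12*y) dx ∧ dy

For a 1-form omega = sum_i f_i dx_i, the exterior derivative is
  d(omega) = sum_{i < j} (∂f_j/∂x_i - ∂f_i/∂x_j) dx_i ∧ dx_j.
  coefficient of dx ∧ dy: ∂f_2/∂x - ∂f_1/∂y = ∂(y*(6*x - y))/∂x - ∂(-3*y^2)/∂y = 12*y
Assembling: d(omega) = (12*y) dx ∧ dy.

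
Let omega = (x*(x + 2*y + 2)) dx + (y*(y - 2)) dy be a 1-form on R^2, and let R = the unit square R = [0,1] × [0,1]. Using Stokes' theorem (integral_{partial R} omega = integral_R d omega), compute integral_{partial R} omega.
integral_(partial R) omega = -1

Stokes: integral_partial_R omega = integral_R d omega with d omega = (∂Q/∂x - ∂P/∂y) dx ∧ dy.
  ∂Q/∂x = 0
  ∂P/∂y = 2*x
  integrand = ∂Q/∂x - ∂P/∂y = -2*x.
Integrating over R: integral_0^1 integral_0^1 (-2*x) dx dy = -1.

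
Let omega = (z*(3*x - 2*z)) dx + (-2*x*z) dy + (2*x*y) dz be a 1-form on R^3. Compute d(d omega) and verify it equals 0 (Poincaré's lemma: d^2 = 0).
d(d omega) = 0

Step 1: d omega = sum_{i<j} (∂f_j/∂x_i - ∂f_i/∂x_j) dx_i ∧ dx_j:
  coeff of dx ∧ dy: -2*z
  coeff of dx ∧ dz: -3*x + 2*y + 4*z
  coeff of dy ∧ dz: 4*x
Step 2: Apply d again to each 2-form coefficient. The only possible 3-form in R^3 is dx ∧ dy ∧ dz, with coefficient
  ∂(coeff of dy∧dz)/∂x - ∂(coeff of dx∧dz)/∂y + ∂(coeff of dx∧dy)/∂z
  = ∂/∂x (4*x) - ∂/∂y (-3*x + 2*y + 4*z) + ∂/∂z (-2*z).
Each of these terms simplifies to sums of mixed partials that cancel in pairs. The result is 0 (by equality of mixed partials for smooth functions — Schwarz / Clairaut).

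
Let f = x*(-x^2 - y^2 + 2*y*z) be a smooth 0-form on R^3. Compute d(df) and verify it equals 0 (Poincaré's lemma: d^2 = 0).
d(df) = 0

Step 1: df = sum_i (∂f/∂x_i) dx_i = (-3*x^2 - y^2 + 2*y*z) dx + (2*x*(-y + z)) dy + (2*x*y) dz.
Step 2: Apply d again. Using the 1-form formula, the coefficient of dx ∧ dy in d(df) is ∂^2 f/∂x ∂y - ∂^2 f/∂y ∂x = (-2*y + 2*z) - (-2*y + 2*z) = 0 (equality of mixed partials for smooth f).
Similarly for dx ∧ dz and dy ∧ dz — all coefficients vanish. So d(df) = 0.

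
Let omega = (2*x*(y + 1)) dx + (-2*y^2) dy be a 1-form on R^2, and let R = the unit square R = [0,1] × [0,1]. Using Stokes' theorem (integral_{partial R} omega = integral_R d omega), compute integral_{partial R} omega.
integral_(partial R) omega = -1

Stokes: integral_partial_R omega = integral_R d omega with d omega = (∂Q/∂x - ∂P/∂y) dx ∧ dy.
  ∂Q/∂x = 0
  ∂P/∂y = 2*x
  integrand = ∂Q/∂x - ∂P/∂y = -2*x.
Integrating over R: integral_0^1 integral_0^1 (-2*x) dx dy = -1.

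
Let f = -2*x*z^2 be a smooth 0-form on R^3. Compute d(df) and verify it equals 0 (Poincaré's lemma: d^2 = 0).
d(df) = 0

Step 1: df = sum_i (∂f/∂x_i) dx_i = (-2*z^2) dx + (0) dy + (-4*x*z) dz.
Step 2: Apply d again. Using the 1-form formula, the coefficient of dx ∧ dy in d(df) is ∂^2 f/∂x ∂y - ∂^2 f/∂y ∂x = (0) - (0) = 0 (equality of mixed partials for smooth f).
Similarly for dx ∧ dz and dy ∧ dz — all coefficients vanish. So d(df) = 0.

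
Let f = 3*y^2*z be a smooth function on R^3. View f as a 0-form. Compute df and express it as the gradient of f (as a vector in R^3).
df = (0) dx + (6*y*z) dy + (3*y^2) dz; grad f = (0, 6*y*z, 3*y^2)

For a 0-form f, d f = (∂f/∂x) dx + (∂f/∂y) dy + (∂f/∂z) dz. The components of the vector representation are exactly the entries of grad f in Cartesian coordinates:
  ∂f/∂x = 0
  ∂f/∂y = 6*y*z
  ∂f/∂z = 3*y^2.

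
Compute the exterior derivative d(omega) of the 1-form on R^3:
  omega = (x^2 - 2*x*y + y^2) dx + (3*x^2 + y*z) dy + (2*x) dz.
d(omega) = (8*x - 2*y) dx ∧ dy + (2) dx ∧ dz + (-y) dy ∧ dz

For a 1-form omega = sum_i f_i dx_i, the exterior derivative is
  d(omega) = sum_{i < j} (∂f_j/∂x_i - ∂f_i/∂x_j) dx_i ∧ dx_j.
  coefficient of dx ∧ dy: ∂f_2/∂x - ∂f_1/∂y = ∂(3*x^2 + y*z)/∂x - ∂(x^2 - 2*x*y + y^2)/∂y = 8*x - 2*y
  coefficient of dx ∧ dz: ∂f_3/∂x - ∂f_1/∂z = ∂(2*x)/∂x - ∂(x^2 - 2*x*y + y^2)/∂z = 2
  coefficient of dy ∧ dz: ∂f_3/∂y - ∂f_2/∂z = ∂(2*x)/∂y - ∂(3*x^2 + y*z)/∂z = -y
Assembling: d(omega) = (8*x - 2*y) dx ∧ dy + (2) dx ∧ dz + (-y) dy ∧ dz.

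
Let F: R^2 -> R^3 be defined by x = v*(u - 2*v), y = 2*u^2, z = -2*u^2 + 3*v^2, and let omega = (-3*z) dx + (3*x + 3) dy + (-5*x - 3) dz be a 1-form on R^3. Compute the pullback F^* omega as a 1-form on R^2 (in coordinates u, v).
F^* omega = (38*u^2*v - 64*u*v^2 + 24*u - 9*v^3) du + (6*u^3 - 24*u^2*v - 39*u*v^2 + 96*v^3 - 18*v) dv

Using F^*(f dg) = (f ∘ F) d(g ∘ F), substitute each coordinate x_i by F_i(u, v) in f_i, and replace dx_i by d F_i = (∂F_i/∂u) du + (∂F_i/∂v) dv.
  For the x component: f_1(F) = 6*u^2 - 9*v^2; d F_1 = (v) du + (u - 4*v) dv
  For the y component: f_2(F) = 3*u*v - 6*v^2 + 3; d F_2 = (4*u) du + (0) dv
  For the z component: f_3(F) = -5*u*v + 10*v^2 - 3; d F_3 = (-4*u) du + (6*v) dv
Combining and collecting du, dv coefficients:
  coeff of du: 38*u^2*v - 64*u*v^2 + 24*u - 9*v^3
  coeff of dv: 6*u^3 - 24*u^2*v - 39*u*v^2 + 96*v^3 - 18*v
F^* omega = (38*u^2*v - 64*u*v^2 + 24*u - 9*v^3) du + (6*u^3 - 24*u^2*v - 39*u*v^2 + 96*v^3 - 18*v) dv.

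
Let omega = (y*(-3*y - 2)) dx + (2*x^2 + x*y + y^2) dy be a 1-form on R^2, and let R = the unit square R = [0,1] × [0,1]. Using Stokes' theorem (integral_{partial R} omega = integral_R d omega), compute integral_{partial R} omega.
integral_(partial R) omega = 15/2

Stokes: integral_partial_R omega = integral_R d omega with d omega = (∂Q/∂x - ∂P/∂y) dx ∧ dy.
  ∂Q/∂x = 4*x + y
  ∂P/∂y = -6*y - 2
  integrand = ∂Q/∂x - ∂P/∂y = 4*x + 7*y + 2.
Integrating over R: integral_0^1 integral_0^1 (4*x + 7*y + 2) dx dy = 15/2.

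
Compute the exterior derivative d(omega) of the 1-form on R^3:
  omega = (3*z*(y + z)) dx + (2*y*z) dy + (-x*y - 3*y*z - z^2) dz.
d(omega) = (-3*z) dx ∧ dy + (-4*y - 6*z) dx ∧ dz + (-x - 2*y - 3*z) dy ∧ dz

For a 1-form omega = sum_i f_i dx_i, the exterior derivative is
  d(omega) = sum_{i < j} (∂f_j/∂x_i - ∂f_i/∂x_j) dx_i ∧ dx_j.
  coefficient of dx ∧ dy: ∂f_2/∂x - ∂f_1/∂y = ∂(2*y*z)/∂x - ∂(3*z*(y + z))/∂y = -3*z
  coefficient of dx ∧ dz: ∂f_3/∂x - ∂f_1/∂z = ∂(-x*y - 3*y*z - z^2)/∂x - ∂(3*z*(y + z))/∂z = -4*y - 6*z
  coefficient of dy ∧ dz: ∂f_3/∂y - ∂f_2/∂z = ∂(-x*y - 3*y*z - z^2)/∂y - ∂(2*y*z)/∂z = -x - 2*y - 3*z
Assembling: d(omega) = (-3*z) dx ∧ dy + (-4*y - 6*z) dx ∧ dz + (-x - 2*y - 3*z) dy ∧ dz.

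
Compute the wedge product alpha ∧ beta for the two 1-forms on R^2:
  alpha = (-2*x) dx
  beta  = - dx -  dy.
alpha ∧ beta = (2*x) dx ∧ dy

Distribute the wedge, using dx_i ∧ dx_j = -dx_j ∧ dx_i and dx_i ∧ dx_i = 0. For each pair (i, j) with i < j, the coefficient of dx_i ∧ dx_j in alpha ∧ beta is (alpha_i * beta_j - alpha_j * beta_i). Collecting: alpha ∧ beta = (2*x) dx ∧ dy.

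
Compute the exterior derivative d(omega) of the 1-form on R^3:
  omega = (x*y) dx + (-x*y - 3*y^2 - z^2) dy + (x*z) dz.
d(omega) = (-x - y) dx ∧ dy + (z) dx ∧ dz + (2*z) dy ∧ dz

For a 1-form omega = sum_i f_i dx_i, the exterior derivative is
  d(omega) = sum_{i < j} (∂f_j/∂x_i - ∂f_i/∂x_j) dx_i ∧ dx_j.
  coefficient of dx ∧ dy: ∂f_2/∂x - ∂f_1/∂y = ∂(-x*y - 3*y^2 - z^2)/∂x - ∂(x*y)/∂y = -x - y
  coefficient of dx ∧ dz: ∂f_3/∂x - ∂f_1/∂z = ∂(x*z)/∂x - ∂(x*y)/∂z = z
  coefficient of dy ∧ dz: ∂f_3/∂y - ∂f_2/∂z = ∂(x*z)/∂y - ∂(-x*y - 3*y^2 - z^2)/∂z = 2*z
Assembling: d(omega) = (-x - y) dx ∧ dy + (z) dx ∧ dz + (2*z) dy ∧ dz.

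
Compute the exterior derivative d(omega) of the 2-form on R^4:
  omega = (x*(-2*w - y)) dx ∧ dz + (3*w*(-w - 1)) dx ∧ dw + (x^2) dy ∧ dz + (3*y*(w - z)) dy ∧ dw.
d(omega) = (3*x) dx ∧ dy ∧ dz + (-2*x) dx ∧ dz ∧ dw + (3*y) dy ∧ dz ∧ dw

For a 2-form omega = sum_{i<j} g_{ij} dx_i ∧ dx_j, the exterior derivative is
  d(omega) = sum_{i<j} d(g_{ij}) ∧ dx_i ∧ dx_j = sum_{i<j, k} (∂g_{ij}/∂x_k) dx_k ∧ dx_i ∧ dx_j.
Expand each term, using dx_k ∧ dx_i ∧ dx_j = sgn(permutation) dx_{(a)} ∧ dx_{(b)} ∧ dx_{(c)} with (a < b < c) sorted:
  d(x*(-2*w - y)) includes (∂/∂y)(x*(-2*w - y)) dy = (-x) dy, which multiplied by dx ∧ dz gives (x) dx ∧ dy ∧ dz
  d(x*(-2*w - y)) includes (∂/∂w)(x*(-2*w - y)) dw = (-2*x) dw, which multiplied by dx ∧ dz gives (-2*x) dx ∧ dz ∧ dw
  d(x^2) includes (∂/∂x)(x^2) dx = (2*x) dx, which multiplied by dy ∧ dz gives (2*x) dx ∧ dy ∧ dz
  d(3*y*(w - z)) includes (∂/∂z)(3*y*(w - z)) dz = (-3*y) dz, which multiplied by dy ∧ dw gives (3*y) dy ∧ dz ∧ dw
Collecting like 3-forms: d(omega) = (3*x) dx ∧ dy ∧ dz + (-2*x) dx ∧ dz ∧ dw + (3*y) dy ∧ dz ∧ dw.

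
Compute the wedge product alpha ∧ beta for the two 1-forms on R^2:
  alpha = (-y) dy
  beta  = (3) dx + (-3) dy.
alpha ∧ beta = (3*y) dx ∧ dy

Distribute the wedge, using dx_i ∧ dx_j = -dx_j ∧ dx_i and dx_i ∧ dx_i = 0. For each pair (i, j) with i < j, the coefficient of dx_i ∧ dx_j in alpha ∧ beta is (alpha_i * beta_j - alpha_j * beta_i). Collecting: alpha ∧ beta = (3*y) dx ∧ dy.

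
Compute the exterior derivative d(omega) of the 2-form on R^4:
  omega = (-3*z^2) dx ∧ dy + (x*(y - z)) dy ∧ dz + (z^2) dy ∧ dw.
d(omega) = (y - 7*z) dx ∧ dy ∧ dz + (-2*z) dy ∧ dz ∧ dw

For a 2-form omega = sum_{i<j} g_{ij} dx_i ∧ dx_j, the exterior derivative is
  d(omega) = sum_{i<j} d(g_{ij}) ∧ dx_i ∧ dx_j = sum_{i<j, k} (∂g_{ij}/∂x_k) dx_k ∧ dx_i ∧ dx_j.
Expand each term, using dx_k ∧ dx_i ∧ dx_j = sgn(permutation) dx_{(a)} ∧ dx_{(b)} ∧ dx_{(c)} with (a < b < c) sorted:
  d(-3*z^2) includes (∂/∂z)(-3*z^2) dz = (-6*z) dz, which multiplied by dx ∧ dy gives (-6*z) dx ∧ dy ∧ dz
  d(x*(y - z)) includes (∂/∂x)(x*(y - z)) dx = (y - z) dx, which multiplied by dy ∧ dz gives (y - z) dx ∧ dy ∧ dz
  d(z^2) includes (∂/∂z)(z^2) dz = (2*z) dz, which multiplied by dy ∧ dw gives (-2*z) dy ∧ dz ∧ dw
Collecting like 3-forms: d(omega) = (y - 7*z) dx ∧ dy ∧ dz + (-2*z) dy ∧ dz ∧ dw.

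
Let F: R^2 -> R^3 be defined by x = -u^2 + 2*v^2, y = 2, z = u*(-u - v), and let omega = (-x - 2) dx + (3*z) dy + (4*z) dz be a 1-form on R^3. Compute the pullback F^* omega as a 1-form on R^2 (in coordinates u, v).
F^* omega = (2*u*(3*u^2 + 6*u*v + 4*v^2 + 2)) du + (4*u^3 + 8*u^2*v - 8*v^3 - 8*v) dv

Using F^*(f dg) = (f ∘ F) d(g ∘ F), substitute each coordinate x_i by F_i(u, v) in f_i, and replace dx_i by d F_i = (∂F_i/∂u) du + (∂F_i/∂v) dv.
  For the x component: f_1(F) = u^2 - 2*v^2 - 2; d F_1 = (-2*u) du + (4*v) dv
  For the y component: f_2(F) = 3*u*(-u - v); d F_2 = (0) du + (0) dv
  For the z component: f_3(F) = 4*u*(-u - v); d F_3 = (-2*u - v) du + (-u) dv
Combining and collecting du, dv coefficients:
  coeff of du: 2*u*(3*u^2 + 6*u*v + 4*v^2 + 2)
  coeff of dv: 4*u^3 + 8*u^2*v - 8*v^3 - 8*v
F^* omega = (2*u*(3*u^2 + 6*u*v + 4*v^2 + 2)) du + (4*u^3 + 8*u^2*v - 8*v^3 - 8*v) dv.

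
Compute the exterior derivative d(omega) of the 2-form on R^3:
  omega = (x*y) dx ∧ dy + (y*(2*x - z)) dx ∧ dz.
d(omega) = (-2*x + z) dx ∧ dy ∧ dz

For a 2-form omega = sum_{i<j} g_{ij} dx_i ∧ dx_j, the exterior derivative is
  d(omega) = sum_{i<j} d(g_{ij}) ∧ dx_i ∧ dx_j = sum_{i<j, k} (∂g_{ij}/∂x_k) dx_k ∧ dx_i ∧ dx_j.
Expand each term, using dx_k ∧ dx_i ∧ dx_j = sgn(permutation) dx_{(a)} ∧ dx_{(b)} ∧ dx_{(c)} with (a < b < c) sorted:
  d(y*(2*x - z)) includes (∂/∂y)(y*(2*x - z)) dy = (2*x - z) dy, which multiplied by dx ∧ dz gives (-2*x + z) dx ∧ dy ∧ dz
Collecting like 3-forms: d(omega) = (-2*x + z) dx ∧ dy ∧ dz.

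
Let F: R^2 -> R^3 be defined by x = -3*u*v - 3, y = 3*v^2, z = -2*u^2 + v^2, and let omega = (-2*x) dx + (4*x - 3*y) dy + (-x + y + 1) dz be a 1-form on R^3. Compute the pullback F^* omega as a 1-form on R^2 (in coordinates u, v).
F^* omega = (-12*u^2*v - 30*u*v^2 - 16*u - 18*v) du + (-18*u^2*v - 66*u*v^2 - 18*u - 48*v^3 - 64*v) dv

Using F^*(f dg) = (f ∘ F) d(g ∘ F), substitute each coordinate x_i by F_i(u, v) in f_i, and replace dx_i by d F_i = (∂F_i/∂u) du + (∂F_i/∂v) dv.
  For the x component: f_1(F) = 6*u*v + 6; d F_1 = (-3*v) du + (-3*u) dv
  For the y component: f_2(F) = -12*u*v - 9*v^2 - 12; d F_2 = (0) du + (6*v) dv
  For the z component: f_3(F) = 3*u*v + 3*v^2 + 4; d F_3 = (-4*u) du + (2*v) dv
Combining and collecting du, dv coefficients:
  coeff of du: -12*u^2*v - 30*u*v^2 - 16*u - 18*v
  coeff of dv: -18*u^2*v - 66*u*v^2 - 18*u - 48*v^3 - 64*v
F^* omega = (-12*u^2*v - 30*u*v^2 - 16*u - 18*v) du + (-18*u^2*v - 66*u*v^2 - 18*u - 48*v^3 - 64*v) dv.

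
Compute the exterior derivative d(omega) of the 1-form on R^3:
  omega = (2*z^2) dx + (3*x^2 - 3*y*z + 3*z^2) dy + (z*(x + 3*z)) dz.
d(omega) = (6*x) dx ∧ dy + (-3*z) dx ∧ dz + (3*y - 6*z) dy ∧ dz

For a 1-form omega = sum_i f_i dx_i, the exterior derivative is
  d(omega) = sum_{i < j} (∂f_j/∂x_i - ∂f_i/∂x_j) dx_i ∧ dx_j.
  coefficient of dx ∧ dy: ∂f_2/∂x - ∂f_1/∂y = ∂(3*x^2 - 3*y*z + 3*z^2)/∂x - ∂(2*z^2)/∂y = 6*x
  coefficient of dx ∧ dz: ∂f_3/∂x - ∂f_1/∂z = ∂(z*(x + 3*z))/∂x - ∂(2*z^2)/∂z = -3*z
  coefficient of dy ∧ dz: ∂f_3/∂y - ∂f_2/∂z = ∂(z*(x + 3*z))/∂y - ∂(3*x^2 - 3*y*z + 3*z^2)/∂z = 3*y - 6*z
Assembling: d(omega) = (6*x) dx ∧ dy + (-3*z) dx ∧ dz + (3*y - 6*z) dy ∧ dz.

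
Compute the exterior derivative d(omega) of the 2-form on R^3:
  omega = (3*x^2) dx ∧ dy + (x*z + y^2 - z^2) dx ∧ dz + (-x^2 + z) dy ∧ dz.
d(omega) = (-2*x - 2*y) dx ∧ dy ∧ dz

For a 2-form omega = sum_{i<j} g_{ij} dx_i ∧ dx_j, the exterior derivative is
  d(omega) = sum_{i<j} d(g_{ij}) ∧ dx_i ∧ dx_j = sum_{i<j, k} (∂g_{ij}/∂x_k) dx_k ∧ dx_i ∧ dx_j.
Expand each term, using dx_k ∧ dx_i ∧ dx_j = sgn(permutation) dx_{(a)} ∧ dx_{(b)} ∧ dx_{(c)} with (a < b < c) sorted:
  d(x*z + y^2 - z^2) includes (∂/∂y)(x*z + y^2 - z^2) dy = (2*y) dy, which multiplied by dx ∧ dz gives (-2*y) dx ∧ dy ∧ dz
  d(-x^2 + z) includes (∂/∂x)(-x^2 + z) dx = (-2*x) dx, which multiplied by dy ∧ dz gives (-2*x) dx ∧ dy ∧ dz
Collecting like 3-forms: d(omega) = (-2*x - 2*y) dx ∧ dy ∧ dz.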